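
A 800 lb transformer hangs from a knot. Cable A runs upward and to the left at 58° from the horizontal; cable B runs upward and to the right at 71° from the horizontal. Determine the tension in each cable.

ΣF_x = 0: −T_A·cos58° + T_B·cos71° = 0 → T_B = 1.62768·T_A.
ΣF_y = 0: T_A·sin58° + T_B·sin71° = 800.
Substitute: T_A·(0.848048 + 1.62768·0.945519) = 800 → T_A = 335.142 ≈ 335.1 lb.
Then T_B = 1.62768 × 335.142 = 545.5 lb.

T_A = 335.1 lb, T_B = 545.5 lb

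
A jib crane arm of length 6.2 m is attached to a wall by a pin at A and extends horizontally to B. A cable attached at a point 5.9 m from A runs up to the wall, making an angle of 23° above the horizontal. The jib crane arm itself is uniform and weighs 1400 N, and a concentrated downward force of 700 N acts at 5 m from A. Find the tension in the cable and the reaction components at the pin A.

ΣM about A: T·sin23°·5.9 − 1400·3.1 − 700·5 = 0 → T = 7840/(5.9·0.390731) = 3400.84 ≈ 3401 N.
ΣF_x = 0: A_x − T·cos23° = 0 → A_x = 3400.84 × 0.920505 = 3130 N.
ΣF_y = 0: A_y + T·sin23° − 1400 − 700 = 0 → A_y = 2100 − 3400.84 × 0.390731 = 771.2 N.

T = 3401 N, A_x = 3130 N, A_y = 771.2 N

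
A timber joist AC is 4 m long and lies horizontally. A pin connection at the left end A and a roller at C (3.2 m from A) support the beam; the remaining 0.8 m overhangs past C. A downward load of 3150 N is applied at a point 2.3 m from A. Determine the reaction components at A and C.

A_x = 0, A_y = 885.9 N, C_y = 2264 N

Taking moments about A: C_y·3.2 − 3150·2.3 = 0 → C_y = 7245/3.2 = 2264.06 ≈ 2264 N.
ΣF_y = 0: A_y + 2264.06 − 3150 = 0 → A_y = 885.9 N.
ΣF_x = 0: no horizontal applied forces, so A_x = 0.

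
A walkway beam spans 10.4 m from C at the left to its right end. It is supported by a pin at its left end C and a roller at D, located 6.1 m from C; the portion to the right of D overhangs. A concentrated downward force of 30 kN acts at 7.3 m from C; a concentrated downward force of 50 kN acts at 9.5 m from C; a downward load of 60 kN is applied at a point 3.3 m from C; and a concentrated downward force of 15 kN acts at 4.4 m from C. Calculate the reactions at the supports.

Taking moments about C: D_y·6.1 − 30·7.3 − 50·9.5 − 60·3.3 − 15·4.4 = 0 → D_y = 958/6.1 = 157.049 ≈ 157.0 kN.
ΣF_y = 0: C_y + 157.049 − 30 − 50 − 60 − 15 = 0 → C_y = -2.049 kN.
ΣF_x = 0: no horizontal applied forces, so C_x = 0.

C_x = 0, C_y = -2.049 kN, D_y = 157.0 kN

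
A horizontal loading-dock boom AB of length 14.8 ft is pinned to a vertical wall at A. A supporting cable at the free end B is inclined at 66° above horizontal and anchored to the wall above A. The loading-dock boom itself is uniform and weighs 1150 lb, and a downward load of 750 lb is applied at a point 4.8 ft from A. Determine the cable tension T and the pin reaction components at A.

T = 895.7 lb, A_x = 364.3 lb, A_y = 1082 lb

ΣM about A: T·sin66°·14.8 − 1150·7.4 − 750·4.8 = 0 → T = 12110/(14.8·0.913545) = 895.679 ≈ 895.7 lb.
ΣF_x = 0: A_x − T·cos66° = 0 → A_x = 895.679 × 0.406737 = 364.3 lb.
ΣF_y = 0: A_y + T·sin66° − 1150 − 750 = 0 → A_y = 1900 − 895.679 × 0.913545 = 1082 lb.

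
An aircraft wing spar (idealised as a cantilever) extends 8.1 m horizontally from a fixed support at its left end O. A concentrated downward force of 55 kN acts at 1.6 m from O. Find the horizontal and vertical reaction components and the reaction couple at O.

ΣF_x = 0: O_x = 0.
ΣF_y = 0: O_y − 55 = 0 → O_y = 55.00 kN.
ΣM about O: M_O − 55·1.6 = 0 → M_O = 88.00 kN·m.

O_x = 0, O_y = 55.00 kN, M_O = 88.00 kN·m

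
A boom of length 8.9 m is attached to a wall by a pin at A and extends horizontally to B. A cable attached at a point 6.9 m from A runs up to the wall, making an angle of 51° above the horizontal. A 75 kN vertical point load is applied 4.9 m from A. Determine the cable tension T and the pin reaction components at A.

ΣM about A: T·sin51°·6.9 − 75·4.9 = 0 → T = 367.5/(6.9·0.777146) = 68.5339 ≈ 68.53 kN.
ΣF_x = 0: A_x − T·cos51° = 0 → A_x = 68.5339 × 0.62932 = 43.13 kN.
ΣF_y = 0: A_y + T·sin51° − 75 = 0 → A_y = 75 − 68.5339 × 0.777146 = 21.74 kN.

T = 68.53 kN, A_x = 43.13 kN, A_y = 21.74 kN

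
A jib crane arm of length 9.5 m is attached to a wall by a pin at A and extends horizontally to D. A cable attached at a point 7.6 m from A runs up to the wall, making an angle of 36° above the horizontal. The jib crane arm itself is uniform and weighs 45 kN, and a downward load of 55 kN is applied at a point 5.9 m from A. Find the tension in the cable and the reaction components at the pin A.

ΣM about A: T·sin36°·7.6 − 45·4.75 − 55·5.9 = 0 → T = 538.25/(7.6·0.587785) = 120.49 ≈ 120.5 kN.
ΣF_x = 0: A_x − T·cos36° = 0 → A_x = 120.49 × 0.809017 = 97.48 kN.
ΣF_y = 0: A_y + T·sin36° − 45 − 55 = 0 → A_y = 100 − 120.49 × 0.587785 = 29.18 kN.

T = 120.5 kN, A_x = 97.48 kN, A_y = 29.18 kN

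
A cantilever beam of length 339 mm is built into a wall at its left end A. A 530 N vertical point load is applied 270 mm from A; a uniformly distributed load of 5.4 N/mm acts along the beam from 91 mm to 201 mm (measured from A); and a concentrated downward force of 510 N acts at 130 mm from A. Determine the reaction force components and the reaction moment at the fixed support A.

A_x = 0, A_y = 1634 N, M_A = 296100 N·mm

Resultant of the distributed load: 5.4 × 110 = 594 N at 146 mm from A.
ΣF_x = 0: A_x = 0.
ΣF_y = 0: A_y − 530 − 5.4·110 − 510 = 0 → A_y = 1634 N.
ΣM about A: M_A − 530·270 − (5.4·110)·146 − 510·130 = 0 → M_A = 296100 N·mm.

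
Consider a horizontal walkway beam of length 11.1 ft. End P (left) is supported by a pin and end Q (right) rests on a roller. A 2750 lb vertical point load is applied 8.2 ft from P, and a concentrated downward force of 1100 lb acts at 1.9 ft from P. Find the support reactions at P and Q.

Taking moments about P: Q_y·11.1 − 2750·8.2 − 1100·1.9 = 0 → Q_y = 24640/11.1 = 2219.82 ≈ 2220 lb.
ΣF_y = 0: P_y + 2219.82 − 2750 − 1100 = 0 → P_y = 1630 lb.
ΣF_x = 0: no horizontal applied forces, so P_x = 0.

P_x = 0, P_y = 1630 lb, Q_y = 2220 lb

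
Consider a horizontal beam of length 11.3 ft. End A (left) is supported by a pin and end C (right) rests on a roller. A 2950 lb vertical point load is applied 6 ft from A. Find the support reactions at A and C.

Moments about A: C_y·11.3 − 2950·6 = 0 → C_y = 17700/11.3 = 1566.37 ≈ 1566 lb.
ΣF_y = 0: A_y + 1566.37 − 2950 = 0 → A_y = 1384 lb.
ΣF_x = 0: no horizontal applied forces, so A_x = 0.

A_x = 0, A_y = 1384 lb, C_y = 1566 lb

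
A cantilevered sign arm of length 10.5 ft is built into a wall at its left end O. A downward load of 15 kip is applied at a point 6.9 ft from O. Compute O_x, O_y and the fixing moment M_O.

ΣF_x = 0: O_x = 0.
ΣF_y = 0: O_y − 15 = 0 → O_y = 15.00 kip.
ΣM about O: M_O − 15·6.9 = 0 → M_O = 103.5 kip·ft.

O_x = 0, O_y = 15.00 kip, M_O = 103.5 kip·ft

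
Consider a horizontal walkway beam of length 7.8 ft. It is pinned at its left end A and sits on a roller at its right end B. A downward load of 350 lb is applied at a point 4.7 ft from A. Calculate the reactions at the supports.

A_x = 0, A_y = 139.1 lb, B_y = 210.9 lb

Moments about A: B_y·7.8 − 350·4.7 = 0 → B_y = 1645/7.8 = 210.897 ≈ 210.9 lb.
ΣF_y = 0: A_y + 210.897 − 350 = 0 → A_y = 139.1 lb.
ΣF_x = 0: no horizontal applied forces, so A_x = 0.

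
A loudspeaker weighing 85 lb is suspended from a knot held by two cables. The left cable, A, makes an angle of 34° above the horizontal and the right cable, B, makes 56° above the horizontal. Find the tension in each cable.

ΣF_x = 0: −T_A·cos34° + T_B·cos56° = 0 → T_B = 1.48256·T_A.
ΣF_y = 0: T_A·sin34° + T_B·sin56° = 85.
Substitute: T_A·(0.559193 + 1.48256·0.829038) = 85 → T_A = 47.5314 ≈ 47.53 lb.
Then T_B = 1.48256 × 47.5314 = 70.47 lb.

T_A = 47.53 lb, T_B = 70.47 lb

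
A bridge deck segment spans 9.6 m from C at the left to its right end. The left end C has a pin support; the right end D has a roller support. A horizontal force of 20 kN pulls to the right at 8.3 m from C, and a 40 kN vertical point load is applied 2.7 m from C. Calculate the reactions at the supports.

Taking moments about C: D_y·9.6 − 40·2.7 = 0 → D_y = 108/9.6 = 11.25 kN.
ΣF_y = 0: C_y + 11.25 − 40 = 0 → C_y = 28.75 kN.
ΣF_x = 0: C_x + 20 = 0 → C_x = -20.00 kN.

C_x = -20.00 kN, C_y = 28.75 kN, D_y = 11.25 kN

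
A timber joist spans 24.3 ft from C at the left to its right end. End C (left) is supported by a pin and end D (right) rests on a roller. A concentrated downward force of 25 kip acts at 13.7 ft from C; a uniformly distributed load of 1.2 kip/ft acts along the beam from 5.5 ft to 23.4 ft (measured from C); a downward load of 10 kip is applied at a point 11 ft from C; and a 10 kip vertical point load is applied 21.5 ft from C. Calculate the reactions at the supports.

Resultant of the distributed load: 1.2 × 17.9 = 21.48 kip at 14.45 ft from C.
Moments about C: D_y·24.3 − 25·13.7 − (1.2·17.9)·14.45 − 10·11 − 10·21.5 = 0 → D_y = 977.886/24.3 = 40.2422 ≈ 40.24 kip.
ΣF_y = 0: C_y + 40.2422 − 25 − 1.2·17.9 − 10 − 10 = 0 → C_y = 26.24 kip.
ΣF_x = 0: no horizontal applied forces, so C_x = 0.

C_x = 0, C_y = 26.24 kip, D_y = 40.24 kip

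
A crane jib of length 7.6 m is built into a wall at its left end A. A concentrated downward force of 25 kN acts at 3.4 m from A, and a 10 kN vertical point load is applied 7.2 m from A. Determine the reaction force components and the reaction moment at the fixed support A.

A_x = 0, A_y = 35.00 kN, M_A = 157.0 kN·m

ΣF_x = 0: A_x = 0.
ΣF_y = 0: A_y − 25 − 10 = 0 → A_y = 35.00 kN.
ΣM about A: M_A − 25·3.4 − 10·7.2 = 0 → M_A = 157.0 kN·m.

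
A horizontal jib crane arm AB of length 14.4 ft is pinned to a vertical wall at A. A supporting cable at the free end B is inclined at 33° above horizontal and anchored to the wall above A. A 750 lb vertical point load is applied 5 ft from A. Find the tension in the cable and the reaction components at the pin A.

T = 478.1 lb, A_x = 401.0 lb, A_y = 489.6 lb

ΣM about A: T·sin33°·14.4 − 750·5 = 0 → T = 3750/(14.4·0.544639) = 478.145 ≈ 478.1 lb.
ΣF_x = 0: A_x − T·cos33° = 0 → A_x = 478.145 × 0.838671 = 401.0 lb.
ΣF_y = 0: A_y + T·sin33° − 750 = 0 → A_y = 750 − 478.145 × 0.544639 = 489.6 lb.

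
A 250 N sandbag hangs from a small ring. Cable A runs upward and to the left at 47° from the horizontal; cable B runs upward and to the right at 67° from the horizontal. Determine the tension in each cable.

T_A = 106.9 N, T_B = 186.6 N

ΣF_x = 0: −T_A·cos47° + T_B·cos67° = 0 → T_B = 1.74544·T_A.
ΣF_y = 0: T_A·sin47° + T_B·sin67° = 250.
Substitute: T_A·(0.731354 + 1.74544·0.920505) = 250 → T_A = 106.927 ≈ 106.9 N.
Then T_B = 1.74544 × 106.927 = 186.6 N.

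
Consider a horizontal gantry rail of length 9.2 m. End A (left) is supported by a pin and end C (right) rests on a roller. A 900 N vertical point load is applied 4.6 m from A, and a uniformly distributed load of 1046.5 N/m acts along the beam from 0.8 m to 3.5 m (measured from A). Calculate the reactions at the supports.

A_x = 0, A_y = 2615 N, C_y = 1110 N

Resultant of the distributed load: 1046.5 × 2.7 = 2825.55 N at 2.15 m from A.
Taking moments about A: C_y·9.2 − 900·4.6 − (1046.5·2.7)·2.15 = 0 → C_y = 10214.9325/9.2 = 1110.32 ≈ 1110 N.
ΣF_y = 0: A_y + 1110.32 − 900 − 1046.5·2.7 = 0 → A_y = 2615 N.
ΣF_x = 0: no horizontal applied forces, so A_x = 0.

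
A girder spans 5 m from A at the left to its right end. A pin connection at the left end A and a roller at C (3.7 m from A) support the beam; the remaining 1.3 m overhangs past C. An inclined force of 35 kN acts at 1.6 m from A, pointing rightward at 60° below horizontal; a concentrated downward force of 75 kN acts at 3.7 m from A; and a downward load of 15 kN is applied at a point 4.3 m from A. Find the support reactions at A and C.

Taking moments about A: C_y·3.7 − 35·sin60°·1.6 − 75·3.7 − 15·4.3 = 0 → C_y = 390.497/3.7 = 105.54 ≈ 105.5 kN.
ΣF_y = 0: A_y + 105.54 − 35·sin60° − 75 − 15 = 0 → A_y = 14.77 kN.
ΣF_x = 0: A_x + 35·cos60° = 0 → A_x = -17.50 kN.

A_x = -17.50 kN, A_y = 14.77 kN, C_y = 105.5 kN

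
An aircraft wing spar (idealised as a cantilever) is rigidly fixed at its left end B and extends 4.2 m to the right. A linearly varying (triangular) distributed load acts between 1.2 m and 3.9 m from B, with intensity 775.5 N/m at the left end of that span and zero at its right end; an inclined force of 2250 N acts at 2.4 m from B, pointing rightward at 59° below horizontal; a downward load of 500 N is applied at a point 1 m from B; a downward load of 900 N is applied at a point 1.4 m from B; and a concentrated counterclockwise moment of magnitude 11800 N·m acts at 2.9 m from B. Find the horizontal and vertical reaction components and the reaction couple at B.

Resultant of the triangular load: ½ × 775.5 × 2.7 = 1046.925 N, acting at 2.1 m from B (one-third of the span from the peak).
ΣF_x = 0: B_x + 2250·cos59° = 0 → B_x = -1159 N.
ΣF_y = 0: B_y − ½·775.5·2.7 − 2250·sin59° − 500 − 900 = 0 → B_y = 4376 N.
ΣM about B: M_B − (½·775.5·2.7)·2.1 − 2250·sin59°·2.4 − 500·1 − 900·1.4 + 11800 = 0 → M_B = -3213 N·m.

B_x = -1159 N, B_y = 4376 N, M_B = -3213 N·m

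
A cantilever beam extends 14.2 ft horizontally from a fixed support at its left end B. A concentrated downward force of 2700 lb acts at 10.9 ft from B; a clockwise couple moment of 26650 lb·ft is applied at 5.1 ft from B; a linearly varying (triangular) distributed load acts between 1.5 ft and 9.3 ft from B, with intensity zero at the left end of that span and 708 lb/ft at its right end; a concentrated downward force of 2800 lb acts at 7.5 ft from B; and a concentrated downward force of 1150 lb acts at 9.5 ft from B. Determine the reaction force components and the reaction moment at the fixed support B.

Resultant of the triangular load: ½ × 708 × 7.8 = 2761.2 lb, acting at 6.7 ft from B (one-third of the span from the peak).
ΣF_x = 0: B_x = 0.
ΣF_y = 0: B_y − 2700 − ½·708·7.8 − 2800 − 1150 = 0 → B_y = 9411 lb.
ΣM about B: M_B − 2700·10.9 − 26650 − (½·708·7.8)·6.7 − 2800·7.5 − 1150·9.5 = 0 → M_B = 106500 lb·ft.

B_x = 0, B_y = 9411 lb, M_B = 106500 lb·ft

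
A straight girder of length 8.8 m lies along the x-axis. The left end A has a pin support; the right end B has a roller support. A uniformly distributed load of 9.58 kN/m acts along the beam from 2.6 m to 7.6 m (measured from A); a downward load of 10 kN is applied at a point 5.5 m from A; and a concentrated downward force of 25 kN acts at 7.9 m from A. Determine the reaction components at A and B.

Resultant of the distributed load: 9.58 × 5 = 47.9 kN at 5.1 m from A.
Taking moments about A: B_y·8.8 − (9.58·5)·5.1 − 10·5.5 − 25·7.9 = 0 → B_y = 496.79/8.8 = 56.4534 ≈ 56.45 kN.
ΣF_y = 0: A_y + 56.4534 − 9.58·5 − 10 − 25 = 0 → A_y = 26.45 kN.
ΣF_x = 0: no horizontal applied forces, so A_x = 0.

A_x = 0, A_y = 26.45 kN, B_y = 56.45 kN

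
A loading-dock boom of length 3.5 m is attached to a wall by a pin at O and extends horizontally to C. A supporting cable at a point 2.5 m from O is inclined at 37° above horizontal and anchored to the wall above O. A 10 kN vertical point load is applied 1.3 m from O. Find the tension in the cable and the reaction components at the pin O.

T = 8.641 kN, O_x = 6.901 kN, O_y = 4.800 kN

ΣM about O: T·sin37°·2.5 − 10·1.3 = 0 → T = 13/(2.5·0.601815) = 8.64053 ≈ 8.641 kN.
ΣF_x = 0: O_x − T·cos37° = 0 → O_x = 8.64053 × 0.798636 = 6.901 kN.
ΣF_y = 0: O_y + T·sin37° − 10 = 0 → O_y = 10 − 8.64053 × 0.601815 = 4.800 kN.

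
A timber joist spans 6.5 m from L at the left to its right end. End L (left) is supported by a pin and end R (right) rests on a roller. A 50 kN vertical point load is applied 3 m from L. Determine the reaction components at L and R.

Taking moments about L: R_y·6.5 − 50·3 = 0 → R_y = 150/6.5 = 23.0769 ≈ 23.08 kN.
ΣF_y = 0: L_y + 23.0769 − 50 = 0 → L_y = 26.92 kN.
ΣF_x = 0: no horizontal applied forces, so L_x = 0.

L_x = 0, L_y = 26.92 kN, R_y = 23.08 kN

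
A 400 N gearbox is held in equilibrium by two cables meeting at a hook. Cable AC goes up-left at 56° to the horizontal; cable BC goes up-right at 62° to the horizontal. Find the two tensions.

T_AC = 212.7 N, T_BC = 253.3 N

ΣF_x = 0: −T_AC·cos56° + T_BC·cos62° = 0 → T_BC = 1.19111·T_AC.
ΣF_y = 0: T_AC·sin56° + T_BC·sin62° = 400.
Substitute: T_AC·(0.829038 + 1.19111·0.882948) = 400 → T_AC = 212.684 ≈ 212.7 N.
Then T_BC = 1.19111 × 212.684 = 253.3 N.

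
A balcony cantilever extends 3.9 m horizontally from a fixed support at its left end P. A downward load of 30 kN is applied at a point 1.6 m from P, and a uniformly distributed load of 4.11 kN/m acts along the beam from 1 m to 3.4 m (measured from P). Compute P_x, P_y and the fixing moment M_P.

P_x = 0, P_y = 39.86 kN, M_P = 69.70 kN·m

Resultant of the distributed load: 4.11 × 2.4 = 9.864 kN at 2.2 m from P.
ΣF_x = 0: P_x = 0.
ΣF_y = 0: P_y − 30 − 4.11·2.4 = 0 → P_y = 39.86 kN.
ΣM about P: M_P − 30·1.6 − (4.11·2.4)·2.2 = 0 → M_P = 69.70 kN·m.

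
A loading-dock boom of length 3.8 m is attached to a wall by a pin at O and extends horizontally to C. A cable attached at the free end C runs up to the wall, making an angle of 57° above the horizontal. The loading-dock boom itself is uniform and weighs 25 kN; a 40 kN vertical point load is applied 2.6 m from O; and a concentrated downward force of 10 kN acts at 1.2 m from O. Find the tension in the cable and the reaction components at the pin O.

T = 51.30 kN, O_x = 27.94 kN, O_y = 31.97 kN

ΣM about O: T·sin57°·3.8 − 25·1.9 − 40·2.6 − 10·1.2 = 0 → T = 163.5/(3.8·0.838671) = 51.303 ≈ 51.30 kN.
ΣF_x = 0: O_x − T·cos57° = 0 → O_x = 51.303 × 0.544639 = 27.94 kN.
ΣF_y = 0: O_y + T·sin57° − 25 − 40 − 10 = 0 → O_y = 75 − 51.303 × 0.838671 = 31.97 kN.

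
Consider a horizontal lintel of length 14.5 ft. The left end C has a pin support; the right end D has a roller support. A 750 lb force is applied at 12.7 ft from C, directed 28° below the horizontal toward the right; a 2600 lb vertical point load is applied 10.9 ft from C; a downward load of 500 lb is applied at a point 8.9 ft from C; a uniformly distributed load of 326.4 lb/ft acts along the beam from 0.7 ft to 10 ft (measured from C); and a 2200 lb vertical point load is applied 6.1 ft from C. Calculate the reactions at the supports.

Resultant of the distributed load: 326.4 × 9.3 = 3035.52 lb at 5.35 ft from C.
Moments about C: D_y·14.5 − 750·sin28°·12.7 − 2600·10.9 − 500·8.9 − (326.4·9.3)·5.35 − 2200·6.1 = 0 → D_y = 66921.7/14.5 = 4615.29 ≈ 4615 lb.
ΣF_y = 0: C_y + 4615.29 − 750·sin28° − 2600 − 500 − 326.4·9.3 − 2200 = 0 → C_y = 4072 lb.
ΣF_x = 0: C_x + 750·cos28° = 0 → C_x = -662.2 lb.

C_x = -662.2 lb, C_y = 4072 lb, D_y = 4615 lb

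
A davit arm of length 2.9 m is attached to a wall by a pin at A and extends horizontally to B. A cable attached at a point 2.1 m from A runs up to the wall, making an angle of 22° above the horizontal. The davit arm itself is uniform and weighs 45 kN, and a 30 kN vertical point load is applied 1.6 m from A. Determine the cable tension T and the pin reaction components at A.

ΣM about A: T·sin22°·2.1 − 45·1.45 − 30·1.6 = 0 → T = 113.25/(2.1·0.374607) = 143.96 ≈ 144.0 kN.
ΣF_x = 0: A_x − T·cos22° = 0 → A_x = 143.96 × 0.927184 = 133.5 kN.
ΣF_y = 0: A_y + T·sin22° − 45 − 30 = 0 → A_y = 75 − 143.96 × 0.374607 = 21.07 kN.

T = 144.0 kN, A_x = 133.5 kN, A_y = 21.07 kN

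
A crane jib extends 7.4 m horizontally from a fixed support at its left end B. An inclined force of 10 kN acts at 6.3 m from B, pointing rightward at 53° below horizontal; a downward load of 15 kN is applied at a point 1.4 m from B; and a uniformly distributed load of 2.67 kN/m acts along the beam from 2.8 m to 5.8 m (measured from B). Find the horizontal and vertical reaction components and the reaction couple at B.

B_x = -6.018 kN, B_y = 31.00 kN, M_B = 105.8 kN·m

Resultant of the distributed load: 2.67 × 3 = 8.01 kN at 4.3 m from B.
ΣF_x = 0: B_x + 10·cos53° = 0 → B_x = -6.018 kN.
ΣF_y = 0: B_y − 10·sin53° − 15 − 2.67·3 = 0 → B_y = 31.00 kN.
ΣM about B: M_B − 10·sin53°·6.3 − 15·1.4 − (2.67·3)·4.3 = 0 → M_B = 105.8 kN·m.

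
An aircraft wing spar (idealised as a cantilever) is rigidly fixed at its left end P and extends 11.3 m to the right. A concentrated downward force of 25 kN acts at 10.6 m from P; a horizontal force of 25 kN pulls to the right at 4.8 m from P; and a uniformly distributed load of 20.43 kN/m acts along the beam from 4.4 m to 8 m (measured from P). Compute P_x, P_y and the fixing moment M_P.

Resultant of the distributed load: 20.43 × 3.6 = 73.548 kN at 6.2 m from P.
ΣF_x = 0: P_x + 25 = 0 → P_x = -25.00 kN.
ΣF_y = 0: P_y − 25 − 20.43·3.6 = 0 → P_y = 98.55 kN.
ΣM about P: M_P − 25·10.6 − (20.43·3.6)·6.2 = 0 → M_P = 721.0 kN·m.

P_x = -25.00 kN, P_y = 98.55 kN, M_P = 721.0 kN·m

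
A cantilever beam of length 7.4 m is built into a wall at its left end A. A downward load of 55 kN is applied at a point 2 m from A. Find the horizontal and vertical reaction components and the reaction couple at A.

A_x = 0, A_y = 55.00 kN, M_A = 110.0 kN·m

ΣF_x = 0: A_x = 0.
ΣF_y = 0: A_y − 55 = 0 → A_y = 55.00 kN.
ΣM about A: M_A − 55·2 = 0 → M_A = 110.0 kN·m.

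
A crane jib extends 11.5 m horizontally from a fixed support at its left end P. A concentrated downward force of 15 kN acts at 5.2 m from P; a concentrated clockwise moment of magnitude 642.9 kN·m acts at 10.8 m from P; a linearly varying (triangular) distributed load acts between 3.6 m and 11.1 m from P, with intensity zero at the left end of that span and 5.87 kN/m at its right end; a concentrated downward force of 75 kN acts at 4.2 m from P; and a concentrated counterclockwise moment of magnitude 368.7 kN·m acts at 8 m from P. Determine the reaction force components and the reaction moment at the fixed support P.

P_x = 0, P_y = 112.0 kN, M_P = 856.5 kN·m

Resultant of the triangular load: ½ × 5.87 × 7.5 = 22.0125 kN, acting at 8.6 m from P (one-third of the span from the peak).
ΣF_x = 0: P_x = 0.
ΣF_y = 0: P_y − 15 − ½·5.87·7.5 − 75 = 0 → P_y = 112.0 kN.
ΣM about P: M_P − 15·5.2 − 642.9 − (½·5.87·7.5)·8.6 − 75·4.2 + 368.7 = 0 → M_P = 856.5 kN·m.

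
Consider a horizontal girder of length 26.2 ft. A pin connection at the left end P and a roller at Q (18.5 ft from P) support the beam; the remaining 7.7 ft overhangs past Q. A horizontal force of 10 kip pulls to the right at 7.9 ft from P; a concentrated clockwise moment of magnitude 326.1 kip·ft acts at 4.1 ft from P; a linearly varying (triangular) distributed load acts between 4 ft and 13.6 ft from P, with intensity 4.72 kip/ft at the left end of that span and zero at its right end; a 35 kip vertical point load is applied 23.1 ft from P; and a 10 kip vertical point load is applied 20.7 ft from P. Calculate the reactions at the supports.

P_x = -10.00 kip, P_y = -13.68 kip, Q_y = 81.34 kip

Resultant of the triangular load: ½ × 4.72 × 9.6 = 22.656 kip, acting at 7.2 ft from P (one-third of the span from the peak).
Taking moments about P: Q_y·18.5 − 326.1 − (½·4.72·9.6)·7.2 − 35·23.1 − 10·20.7 = 0 → Q_y = 1504.7232/18.5 = 81.3364 ≈ 81.34 kip.
ΣF_y = 0: P_y + 81.3364 − ½·4.72·9.6 − 35 − 10 = 0 → P_y = -13.68 kip.
ΣF_x = 0: P_x + 10 = 0 → P_x = -10.00 kip.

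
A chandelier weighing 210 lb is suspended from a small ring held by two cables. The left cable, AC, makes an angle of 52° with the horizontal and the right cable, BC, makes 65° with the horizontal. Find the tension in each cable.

T_AC = 99.61 lb, T_BC = 145.1 lb

ΣF_x = 0: −T_AC·cos52° + T_BC·cos65° = 0 → T_BC = 1.45678·T_AC.
ΣF_y = 0: T_AC·sin52° + T_BC·sin65° = 210.
Substitute: T_AC·(0.788011 + 1.45678·0.906308) = 210 → T_AC = 99.6062 ≈ 99.61 lb.
Then T_BC = 1.45678 × 99.6062 = 145.1 lb.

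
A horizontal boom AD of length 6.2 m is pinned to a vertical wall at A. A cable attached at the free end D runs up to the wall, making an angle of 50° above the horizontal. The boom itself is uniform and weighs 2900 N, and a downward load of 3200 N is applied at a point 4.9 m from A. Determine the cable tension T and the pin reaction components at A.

ΣM about A: T·sin50°·6.2 − 2900·3.1 − 3200·4.9 = 0 → T = 24670/(6.2·0.766044) = 5194.26 ≈ 5194 N.
ΣF_x = 0: A_x − T·cos50° = 0 → A_x = 5194.26 × 0.642788 = 3339 N.
ΣF_y = 0: A_y + T·sin50° − 2900 − 3200 = 0 → A_y = 6100 − 5194.26 × 0.766044 = 2121 N.

T = 5194 N, A_x = 3339 N, A_y = 2121 N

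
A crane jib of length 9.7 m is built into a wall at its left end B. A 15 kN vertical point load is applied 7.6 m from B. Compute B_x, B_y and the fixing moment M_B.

ΣF_x = 0: B_x = 0.
ΣF_y = 0: B_y − 15 = 0 → B_y = 15.00 kN.
ΣM about B: M_B − 15·7.6 = 0 → M_B = 114.0 kN·m.

B_x = 0, B_y = 15.00 kN, M_B = 114.0 kN·m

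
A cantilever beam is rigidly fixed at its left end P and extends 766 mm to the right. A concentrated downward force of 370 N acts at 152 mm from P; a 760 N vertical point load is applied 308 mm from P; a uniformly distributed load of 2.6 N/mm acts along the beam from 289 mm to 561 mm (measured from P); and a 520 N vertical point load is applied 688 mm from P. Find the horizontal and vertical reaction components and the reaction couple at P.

Resultant of the distributed load: 2.6 × 272 = 707.2 N at 425 mm from P.
ΣF_x = 0: P_x = 0.
ΣF_y = 0: P_y − 370 − 760 − 2.6·272 − 520 = 0 → P_y = 2357 N.
ΣM about P: M_P − 370·152 − 760·308 − (2.6·272)·425 − 520·688 = 0 → M_P = 948600 N·mm.

P_x = 0, P_y = 2357 N, M_P = 948600 N·mm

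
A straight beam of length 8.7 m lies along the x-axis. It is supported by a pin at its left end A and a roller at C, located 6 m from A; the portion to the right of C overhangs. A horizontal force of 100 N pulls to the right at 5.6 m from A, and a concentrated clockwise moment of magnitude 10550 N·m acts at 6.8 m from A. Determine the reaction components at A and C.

ΣM about A: C_y·6 − 10550 = 0 → C_y = 10550/6 = 1758.33 ≈ 1758 N.
ΣF_y = 0: A_y + 1758.33  = 0 → A_y = -1758 N.
ΣF_x = 0: A_x + 100 = 0 → A_x = -100.0 N.

A_x = -100.0 N, A_y = -1758 N, C_y = 1758 N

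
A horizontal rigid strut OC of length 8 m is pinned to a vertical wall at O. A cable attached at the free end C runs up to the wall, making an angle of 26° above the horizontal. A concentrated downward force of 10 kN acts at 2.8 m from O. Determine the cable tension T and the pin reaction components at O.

ΣM about O: T·sin26°·8 − 10·2.8 = 0 → T = 28/(8·0.438371) = 7.9841 ≈ 7.984 kN.
ΣF_x = 0: O_x − T·cos26° = 0 → O_x = 7.9841 × 0.898794 = 7.176 kN.
ΣF_y = 0: O_y + T·sin26° − 10 = 0 → O_y = 10 − 7.9841 × 0.438371 = 6.500 kN.

T = 7.984 kN, O_x = 7.176 kN, O_y = 6.500 kN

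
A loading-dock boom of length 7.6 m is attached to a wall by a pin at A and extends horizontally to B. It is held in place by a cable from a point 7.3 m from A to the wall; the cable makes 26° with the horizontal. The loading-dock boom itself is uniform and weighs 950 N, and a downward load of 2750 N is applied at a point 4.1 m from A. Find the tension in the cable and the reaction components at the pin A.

T = 4651 N, A_x = 4181 N, A_y = 1661 N

ΣM about A: T·sin26°·7.3 − 950·3.8 − 2750·4.1 = 0 → T = 14885/(7.3·0.438371) = 4651.41 ≈ 4651 N.
ΣF_x = 0: A_x − T·cos26° = 0 → A_x = 4651.41 × 0.898794 = 4181 N.
ΣF_y = 0: A_y + T·sin26° − 950 − 2750 = 0 → A_y = 3700 − 4651.41 × 0.438371 = 1661 N.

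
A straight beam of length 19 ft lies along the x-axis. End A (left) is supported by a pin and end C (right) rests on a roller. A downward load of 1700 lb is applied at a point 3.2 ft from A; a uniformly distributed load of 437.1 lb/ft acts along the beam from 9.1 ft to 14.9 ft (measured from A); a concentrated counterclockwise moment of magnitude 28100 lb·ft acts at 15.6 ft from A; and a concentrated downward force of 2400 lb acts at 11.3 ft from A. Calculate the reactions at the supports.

A_x = 0, A_y = 4799 lb, C_y = 1836 lb

Resultant of the distributed load: 437.1 × 5.8 = 2535.18 lb at 12 ft from A.
ΣM about A: C_y·19 − 1700·3.2 − (437.1·5.8)·12 + 28100 − 2400·11.3 = 0 → C_y = 34882.16/19 = 1835.9 ≈ 1836 lb.
ΣF_y = 0: A_y + 1835.9 − 1700 − 437.1·5.8 − 2400 = 0 → A_y = 4799 lb.
ΣF_x = 0: no horizontal applied forces, so A_x = 0.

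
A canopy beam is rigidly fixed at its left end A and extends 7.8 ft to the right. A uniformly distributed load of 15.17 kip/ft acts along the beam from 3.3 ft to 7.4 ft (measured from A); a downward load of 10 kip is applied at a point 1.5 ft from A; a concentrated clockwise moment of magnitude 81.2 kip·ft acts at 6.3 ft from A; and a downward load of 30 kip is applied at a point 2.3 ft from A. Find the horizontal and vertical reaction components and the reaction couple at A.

A_x = 0, A_y = 102.2 kip, M_A = 498.0 kip·ft

Resultant of the distributed load: 15.17 × 4.1 = 62.197 kip at 5.35 ft from A.
ΣF_x = 0: A_x = 0.
ΣF_y = 0: A_y − 15.17·4.1 − 10 − 30 = 0 → A_y = 102.2 kip.
ΣM about A: M_A − (15.17·4.1)·5.35 − 10·1.5 − 81.2 − 30·2.3 = 0 → M_A = 498.0 kip·ft.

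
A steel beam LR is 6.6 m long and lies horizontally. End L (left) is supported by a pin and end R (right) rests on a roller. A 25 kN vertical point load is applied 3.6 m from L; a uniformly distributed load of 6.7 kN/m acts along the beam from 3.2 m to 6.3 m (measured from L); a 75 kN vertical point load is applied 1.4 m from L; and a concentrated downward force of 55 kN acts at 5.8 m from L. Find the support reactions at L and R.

Resultant of the distributed load: 6.7 × 3.1 = 20.77 kN at 4.75 m from L.
ΣM about L: R_y·6.6 − 25·3.6 − (6.7·3.1)·4.75 − 75·1.4 − 55·5.8 = 0 → R_y = 612.6575/6.6 = 92.8269 ≈ 92.83 kN.
ΣF_y = 0: L_y + 92.8269 − 25 − 6.7·3.1 − 75 − 55 = 0 → L_y = 82.94 kN.
ΣF_x = 0: no horizontal applied forces, so L_x = 0.

L_x = 0, L_y = 82.94 kN, R_y = 92.83 kN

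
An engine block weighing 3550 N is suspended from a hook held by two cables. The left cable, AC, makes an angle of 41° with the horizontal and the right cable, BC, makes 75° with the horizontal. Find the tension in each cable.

ΣF_x = 0: −T_AC·cos41° + T_BC·cos75° = 0 → T_BC = 2.91597·T_AC.
ΣF_y = 0: T_AC·sin41° + T_BC·sin75° = 3550.
Substitute: T_AC·(0.656059 + 2.91597·0.965926) = 3550 → T_AC = 1022.27 ≈ 1022 N.
Then T_BC = 2.91597 × 1022.27 = 2981 N.

T_AC = 1022 N, T_BC = 2981 N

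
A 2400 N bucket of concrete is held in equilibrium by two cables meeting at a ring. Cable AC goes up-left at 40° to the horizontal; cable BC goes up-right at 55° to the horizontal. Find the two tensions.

ΣF_x = 0: −T_AC·cos40° + T_BC·cos55° = 0 → T_BC = 1.33556·T_AC.
ΣF_y = 0: T_AC·sin40° + T_BC·sin55° = 2400.
Substitute: T_AC·(0.642788 + 1.33556·0.819152) = 2400 → T_AC = 1381.84 ≈ 1382 N.
Then T_BC = 1.33556 × 1381.84 = 1846 N.

T_AC = 1382 N, T_BC = 1846 N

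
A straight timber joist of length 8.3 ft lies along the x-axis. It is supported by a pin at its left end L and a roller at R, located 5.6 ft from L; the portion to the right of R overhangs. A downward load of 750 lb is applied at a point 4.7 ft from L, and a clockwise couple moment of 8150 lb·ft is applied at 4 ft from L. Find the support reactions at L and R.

Moments about L: R_y·5.6 − 750·4.7 − 8150 = 0 → R_y = 11675/5.6 = 2084.82 ≈ 2085 lb.
ΣF_y = 0: L_y + 2084.82 − 750 = 0 → L_y = -1335 lb.
ΣF_x = 0: no horizontal applied forces, so L_x = 0.

L_x = 0, L_y = -1335 lb, R_y = 2085 lb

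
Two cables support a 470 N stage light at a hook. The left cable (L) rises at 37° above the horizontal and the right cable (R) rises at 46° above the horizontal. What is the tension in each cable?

T_L = 328.9 N, T_R = 378.2 N

ΣF_x = 0: −T_L·cos37° + T_R·cos46° = 0 → T_R = 1.14968·T_L.
ΣF_y = 0: T_L·sin37° + T_R·sin46° = 470.
Substitute: T_L·(0.601815 + 1.14968·0.71934) = 470 → T_L = 328.941 ≈ 328.9 N.
Then T_R = 1.14968 × 328.941 = 378.2 N.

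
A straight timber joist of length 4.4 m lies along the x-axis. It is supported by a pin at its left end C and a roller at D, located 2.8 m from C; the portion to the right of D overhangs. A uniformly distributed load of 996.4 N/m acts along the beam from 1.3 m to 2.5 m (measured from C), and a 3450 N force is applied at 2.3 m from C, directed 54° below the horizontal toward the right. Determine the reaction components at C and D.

Resultant of the distributed load: 996.4 × 1.2 = 1195.68 N at 1.9 m from C.
ΣM about C: D_y·2.8 − (996.4·1.2)·1.9 − 3450·sin54°·2.3 = 0 → D_y = 8691.34/2.8 = 3104.05 ≈ 3104 N.
ΣF_y = 0: C_y + 3104.05 − 996.4·1.2 − 3450·sin54° = 0 → C_y = 882.7 N.
ΣF_x = 0: C_x + 3450·cos54° = 0 → C_x = -2028 N.

C_x = -2028 N, C_y = 882.7 N, D_y = 3104 N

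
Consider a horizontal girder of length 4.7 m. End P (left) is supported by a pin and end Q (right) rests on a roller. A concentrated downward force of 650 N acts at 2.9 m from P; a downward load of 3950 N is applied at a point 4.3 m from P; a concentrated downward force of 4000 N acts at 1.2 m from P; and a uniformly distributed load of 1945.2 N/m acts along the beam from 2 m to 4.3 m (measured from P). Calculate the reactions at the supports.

Resultant of the distributed load: 1945.2 × 2.3 = 4473.96 N at 3.15 m from P.
Moments about P: Q_y·4.7 − 650·2.9 − 3950·4.3 − 4000·1.2 − (1945.2·2.3)·3.15 = 0 → Q_y = 37762.974/4.7 = 8034.68 ≈ 8035 N.
ΣF_y = 0: P_y + 8034.68 − 650 − 3950 − 4000 − 1945.2·2.3 = 0 → P_y = 5039 N.
ΣF_x = 0: no horizontal applied forces, so P_x = 0.

P_x = 0, P_y = 5039 N, Q_y = 8035 N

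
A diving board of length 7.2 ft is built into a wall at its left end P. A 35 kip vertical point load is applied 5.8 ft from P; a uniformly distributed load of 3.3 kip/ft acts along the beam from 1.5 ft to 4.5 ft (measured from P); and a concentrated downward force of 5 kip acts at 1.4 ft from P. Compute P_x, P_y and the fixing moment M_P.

P_x = 0, P_y = 49.90 kip, M_P = 239.7 kip·ft

Resultant of the distributed load: 3.3 × 3 = 9.9 kip at 3 ft from P.
ΣF_x = 0: P_x = 0.
ΣF_y = 0: P_y − 35 − 3.3·3 − 5 = 0 → P_y = 49.90 kip.
ΣM about P: M_P − 35·5.8 − (3.3·3)·3 − 5·1.4 = 0 → M_P = 239.7 kip·ft.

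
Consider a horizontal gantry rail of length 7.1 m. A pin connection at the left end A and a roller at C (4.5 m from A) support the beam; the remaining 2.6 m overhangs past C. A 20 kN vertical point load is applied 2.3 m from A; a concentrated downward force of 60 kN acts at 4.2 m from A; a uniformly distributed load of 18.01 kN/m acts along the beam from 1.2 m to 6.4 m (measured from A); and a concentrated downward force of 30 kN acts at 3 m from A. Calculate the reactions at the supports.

A_x = 0, A_y = 38.35 kN, C_y = 165.3 kN

Resultant of the distributed load: 18.01 × 5.2 = 93.652 kN at 3.8 m from A.
ΣM about A: C_y·4.5 − 20·2.3 − 60·4.2 − (18.01·5.2)·3.8 − 30·3 = 0 → C_y = 743.8776/4.5 = 165.306 ≈ 165.3 kN.
ΣF_y = 0: A_y + 165.306 − 20 − 60 − 18.01·5.2 − 30 = 0 → A_y = 38.35 kN.
ΣF_x = 0: no horizontal applied forces, so A_x = 0.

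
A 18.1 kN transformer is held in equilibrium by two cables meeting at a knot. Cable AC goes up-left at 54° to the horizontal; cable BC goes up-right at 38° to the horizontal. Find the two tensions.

T_AC = 14.27 kN, T_BC = 10.65 kN

ΣF_x = 0: −T_AC·cos54° + T_BC·cos38° = 0 → T_BC = 0.74591·T_AC.
ΣF_y = 0: T_AC·sin54° + T_BC·sin38° = 18.1.
Substitute: T_AC·(0.809017 + 0.74591·0.615661) = 18.1 → T_AC = 14.2717 ≈ 14.27 kN.
Then T_BC = 0.74591 × 14.2717 = 10.65 kN.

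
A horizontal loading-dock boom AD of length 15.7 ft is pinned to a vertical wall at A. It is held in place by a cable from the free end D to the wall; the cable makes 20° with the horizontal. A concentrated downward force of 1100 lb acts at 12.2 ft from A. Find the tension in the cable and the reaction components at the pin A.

ΣM about A: T·sin20°·15.7 − 1100·12.2 = 0 → T = 13420/(15.7·0.34202) = 2499.2 ≈ 2499 lb.
ΣF_x = 0: A_x − T·cos20° = 0 → A_x = 2499.2 × 0.939693 = 2348 lb.
ΣF_y = 0: A_y + T·sin20° − 1100 = 0 → A_y = 1100 − 2499.2 × 0.34202 = 245.2 lb.

T = 2499 lb, A_x = 2348 lb, A_y = 245.2 lb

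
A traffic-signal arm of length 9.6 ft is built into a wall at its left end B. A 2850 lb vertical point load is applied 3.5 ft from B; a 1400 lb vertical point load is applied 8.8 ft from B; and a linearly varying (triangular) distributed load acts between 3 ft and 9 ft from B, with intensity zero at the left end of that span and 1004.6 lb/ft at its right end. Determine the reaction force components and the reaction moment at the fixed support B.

Resultant of the triangular load: ½ × 1004.6 × 6 = 3013.8 lb, acting at 7 ft from B (one-third of the span from the peak).
ΣF_x = 0: B_x = 0.
ΣF_y = 0: B_y − 2850 − 1400 − ½·1004.6·6 = 0 → B_y = 7264 lb.
ΣM about B: M_B − 2850·3.5 − 1400·8.8 − (½·1004.6·6)·7 = 0 → M_B = 43390 lb·ft.

B_x = 0, B_y = 7264 lb, M_B = 43390 lb·ft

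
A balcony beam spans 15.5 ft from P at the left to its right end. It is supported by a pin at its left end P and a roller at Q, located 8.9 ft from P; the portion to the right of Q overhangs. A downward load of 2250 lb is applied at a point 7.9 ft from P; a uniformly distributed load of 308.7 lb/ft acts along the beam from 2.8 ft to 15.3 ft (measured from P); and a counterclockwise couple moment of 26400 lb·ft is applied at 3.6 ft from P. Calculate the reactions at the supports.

Resultant of the distributed load: 308.7 × 12.5 = 3858.75 lb at 9.05 ft from P.
ΣM about P: Q_y·8.9 − 2250·7.9 − (308.7·12.5)·9.05 + 26400 = 0 → Q_y = 26296.6875/8.9 = 2954.68 ≈ 2955 lb.
ΣF_y = 0: P_y + 2954.68 − 2250 − 308.7·12.5 = 0 → P_y = 3154 lb.
ΣF_x = 0: no horizontal applied forces, so P_x = 0.

P_x = 0, P_y = 3154 lb, Q_y = 2955 lb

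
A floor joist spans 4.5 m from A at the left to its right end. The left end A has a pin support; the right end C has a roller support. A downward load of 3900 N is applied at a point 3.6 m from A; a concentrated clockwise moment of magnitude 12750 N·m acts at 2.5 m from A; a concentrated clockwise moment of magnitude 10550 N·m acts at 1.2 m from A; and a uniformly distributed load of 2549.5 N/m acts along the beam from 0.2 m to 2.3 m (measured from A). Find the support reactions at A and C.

Resultant of the distributed load: 2549.5 × 2.1 = 5353.95 N at 1.25 m from A.
ΣM about A: C_y·4.5 − 3900·3.6 − 12750 − 10550 − (2549.5·2.1)·1.25 = 0 → C_y = 44032.4375/4.5 = 9784.99 ≈ 9785 N.
ΣF_y = 0: A_y + 9784.99 − 3900 − 2549.5·2.1 = 0 → A_y = -531.0 N.
ΣF_x = 0: no horizontal applied forces, so A_x = 0.

A_x = 0, A_y = -531.0 N, C_y = 9785 N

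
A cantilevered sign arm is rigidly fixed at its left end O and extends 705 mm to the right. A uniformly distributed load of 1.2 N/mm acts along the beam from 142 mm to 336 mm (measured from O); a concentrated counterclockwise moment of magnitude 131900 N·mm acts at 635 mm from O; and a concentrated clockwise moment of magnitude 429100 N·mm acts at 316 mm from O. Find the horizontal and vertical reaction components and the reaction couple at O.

Resultant of the distributed load: 1.2 × 194 = 232.8 N at 239 mm from O.
ΣF_x = 0: O_x = 0.
ΣF_y = 0: O_y − 1.2·194 = 0 → O_y = 232.8 N.
ΣM about O: M_O − (1.2·194)·239 + 131900 − 429100 = 0 → M_O = 352800 N·mm.

O_x = 0, O_y = 232.8 N, M_O = 352800 N·mm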